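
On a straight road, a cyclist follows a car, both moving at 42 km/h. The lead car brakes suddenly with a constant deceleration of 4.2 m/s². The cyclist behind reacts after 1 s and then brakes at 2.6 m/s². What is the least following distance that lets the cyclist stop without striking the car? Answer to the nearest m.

Minimum gap ≈ 22 m

42 km/h ÷ 3.6 = 11.6667 m/s.
Leader travels v²/(2a_L) = 136.112 / 8.400 = 16.204 m before stopping.
Follower covers v·t_r = 11.6667 × 1 = 11.667 m while reacting, then v²/(2a_F) = 136.112 / 5.200 = 26.175 m while braking, for a total of 11.667 + 26.175 = 37.842 m.
Since a_F ≤ a_L and the follower starts braking later, the follower is never slower than the leader, so the closest approach is when both have stopped.
Minimum gap = 37.842 − 16.204 = 21.638 m.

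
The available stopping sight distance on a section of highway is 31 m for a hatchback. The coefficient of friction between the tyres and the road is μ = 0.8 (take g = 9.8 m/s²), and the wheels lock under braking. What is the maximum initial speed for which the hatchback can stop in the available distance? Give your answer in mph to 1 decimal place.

Maximum speed ≈ 49.3 mph

a = μg = 0.8 × 9.8 = 7.840 m/s².
v²/(2a) = d ⇒ v = √(2 × 7.840 × 31) = √486.08 = 22.0472 m/s.
22.0472 m/s ÷ 0.44704 = 49.318 mph.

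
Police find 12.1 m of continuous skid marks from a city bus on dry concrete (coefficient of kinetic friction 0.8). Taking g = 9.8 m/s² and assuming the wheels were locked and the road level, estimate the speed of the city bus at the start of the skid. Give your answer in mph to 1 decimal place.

Initial speed ≈ 30.8 mph

Deceleration a = μg = 0.8 × 9.8 = 7.840 m/s².
v = √(2a·d) = √(2 × 7.840 × 12.1) = √189.728 = 13.7742 m/s.
= 13.7742 ÷ 0.44704 = 30.812 mph.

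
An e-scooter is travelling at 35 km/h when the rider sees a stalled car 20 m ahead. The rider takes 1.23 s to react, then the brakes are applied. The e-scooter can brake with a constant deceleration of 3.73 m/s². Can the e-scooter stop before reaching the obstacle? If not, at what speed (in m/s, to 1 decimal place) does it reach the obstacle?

35 km/h ÷ 3.6 = 9.7222 m/s.
Reaction distance = 9.7222 × 1.23 = 11.958 m.
Braking distance needed to stop: v²/(2a) = 94.521 / 7.460 = 12.670 m, so total needed = 11.958 + 12.670 = 24.628 m > 20 m — it cannot stop.
Distance remaining when braking begins: 20 − 11.958 = 8.042 m.
v² = v₀² − 2a·d = 94.521 − 2 × 3.730 × 8.042 = 34.528 m²/s².
v = √34.528 = 5.876 m/s.

No — it strikes the obstacle at 5.9 m/s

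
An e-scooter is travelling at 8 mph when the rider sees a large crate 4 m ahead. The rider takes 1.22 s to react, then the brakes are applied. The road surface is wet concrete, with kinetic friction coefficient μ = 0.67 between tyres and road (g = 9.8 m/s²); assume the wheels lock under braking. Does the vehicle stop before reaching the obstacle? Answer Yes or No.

No

8 mph × 0.44704 = 3.5763 m/s.
a = μg = 0.67 × 9.8 = 6.566 m/s².
Reaction distance = 3.5763 × 1.22 = 4.363 m.
Braking distance = v²/(2a) = 12.790 / 13.132 = 0.974 m.
Total stopping distance = 4.363 + 0.974 = 5.337 m, vs 4 m available — it cannot stop in time and overshoots by 5.337 − 4 = 1.337 m.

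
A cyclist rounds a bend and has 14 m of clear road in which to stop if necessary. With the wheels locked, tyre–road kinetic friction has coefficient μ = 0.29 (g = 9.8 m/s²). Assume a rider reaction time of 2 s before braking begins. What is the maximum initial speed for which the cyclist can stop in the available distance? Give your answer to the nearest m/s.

Maximum speed ≈ 5 m/s

a = μg = 0.29 × 9.8 = 2.842 m/s².
Stopping distance: v·t_r + v²/(2a) = 14 with t_r = 2 s and a = 2.842 m/s².
So v² + 11.368 v − 79.58 = 0.
Positive root: v = −a·t_r + √((a·t_r)² + 2a·d) = −5.684 + √(32.308 + 79.58) = 4.8937 m/s.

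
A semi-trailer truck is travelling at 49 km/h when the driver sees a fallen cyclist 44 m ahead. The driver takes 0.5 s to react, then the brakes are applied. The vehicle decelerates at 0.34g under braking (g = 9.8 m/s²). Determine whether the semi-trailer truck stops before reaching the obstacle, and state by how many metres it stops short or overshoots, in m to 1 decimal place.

49 km/h ÷ 3.6 = 13.6111 m/s.
a = 0.34 × 9.8 = 3.332 m/s².
Reaction distance = 13.6111 × 0.5 = 6.806 m.
Braking distance = v²/(2a) = 185.262 / 6.664 = 27.800 m.
Total stopping distance = 6.806 + 27.800 = 34.606 m, vs 44 m available — it stops with 44 − 34.606 = 9.394 m to spare.

Yes — it stops 9.4 m short of the obstacle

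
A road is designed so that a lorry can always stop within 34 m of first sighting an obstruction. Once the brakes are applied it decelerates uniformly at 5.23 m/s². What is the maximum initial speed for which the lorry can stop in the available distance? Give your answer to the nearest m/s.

Maximum speed ≈ 19 m/s

v²/(2a) = d ⇒ v = √(2 × 5.230 × 34) = √355.64 = 18.8584 m/s.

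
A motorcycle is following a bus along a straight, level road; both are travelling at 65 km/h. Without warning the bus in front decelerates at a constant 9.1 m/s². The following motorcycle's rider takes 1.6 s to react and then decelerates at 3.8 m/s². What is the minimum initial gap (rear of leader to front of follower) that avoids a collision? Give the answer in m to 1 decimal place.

Minimum gap ≈ 53.9 m

65 km/h ÷ 3.6 = 18.0556 m/s.
Leader travels v²/(2a_L) = 326.005 / 18.200 = 17.912 m before stopping.
Follower covers v·t_r = 18.0556 × 1.6 = 28.889 m while reacting, then v²/(2a_F) = 326.005 / 7.600 = 42.895 m while braking, for a total of 28.889 + 42.895 = 71.784 m.
Since a_F ≤ a_L and the follower starts braking later, the follower is never slower than the leader, so the closest approach is when both have stopped.
Minimum gap = 71.784 − 17.912 = 53.872 m.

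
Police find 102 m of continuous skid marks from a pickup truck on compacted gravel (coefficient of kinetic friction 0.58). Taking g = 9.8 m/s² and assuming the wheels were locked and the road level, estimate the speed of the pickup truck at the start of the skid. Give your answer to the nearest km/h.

Initial speed ≈ 123 km/h

Deceleration a = μg = 0.58 × 9.8 = 5.684 m/s².
v = √(2a·d) = √(2 × 5.684 × 102) = √1159.536 = 34.0520 m/s.
= 34.0520 × 3.6 = 122.587 km/h.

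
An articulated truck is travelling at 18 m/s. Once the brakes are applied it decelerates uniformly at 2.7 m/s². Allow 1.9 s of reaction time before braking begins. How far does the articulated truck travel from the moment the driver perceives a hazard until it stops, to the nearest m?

Reaction distance = v·t_r = 18.0000 × 1.9 = 34.200 m.
Braking distance = v²/(2a) = 18.0000² / (2 × 2.700) = 324.000 / 5.400 = 60.000 m.
Total = 34.200 + 60.000 = 94.200 m.

Total stopping distance ≈ 94 m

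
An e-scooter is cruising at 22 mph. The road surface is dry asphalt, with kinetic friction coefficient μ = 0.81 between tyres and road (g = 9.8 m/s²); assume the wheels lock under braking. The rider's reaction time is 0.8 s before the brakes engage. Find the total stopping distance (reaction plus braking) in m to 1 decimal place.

Total stopping distance ≈ 14.0 m

22 mph × 0.44704 = 9.8349 m/s.
a = μg = 0.81 × 9.8 = 7.938 m/s².
Reaction distance = v·t_r = 9.8349 × 0.8 = 7.868 m.
Braking distance = v²/(2a) = 9.8349² / (2 × 7.938) = 96.725 / 15.876 = 6.093 m.
Total = 7.868 + 6.093 = 13.961 m.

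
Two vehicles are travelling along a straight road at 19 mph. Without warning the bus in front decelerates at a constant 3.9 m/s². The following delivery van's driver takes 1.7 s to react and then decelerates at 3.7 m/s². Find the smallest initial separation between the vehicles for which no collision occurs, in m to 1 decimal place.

19 mph × 0.44704 = 8.4938 m/s.
Leader travels v²/(2a_L) = 72.145 / 7.800 = 9.249 m before stopping.
Follower covers v·t_r = 8.4938 × 1.7 = 14.439 m while reacting, then v²/(2a_F) = 72.145 / 7.400 = 9.749 m while braking, for a total of 14.439 + 9.749 = 24.188 m.
Since a_F ≤ a_L and the follower starts braking later, the follower is never slower than the leader, so the closest approach is when both have stopped.
Minimum gap = 24.188 − 9.249 = 14.939 m.

Minimum gap ≈ 14.9 m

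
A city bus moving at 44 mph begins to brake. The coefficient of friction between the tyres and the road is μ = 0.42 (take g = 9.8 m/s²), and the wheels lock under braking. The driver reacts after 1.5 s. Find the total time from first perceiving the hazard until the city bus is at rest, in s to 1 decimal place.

44 mph × 0.44704 = 19.6698 m/s.
a = μg = 0.42 × 9.8 = 4.116 m/s².
Braking time = v/a = 19.6698 / 4.116 = 4.779 s.
Total = 1.5 + 4.779 = 6.279 s.

Total time ≈ 6.3 s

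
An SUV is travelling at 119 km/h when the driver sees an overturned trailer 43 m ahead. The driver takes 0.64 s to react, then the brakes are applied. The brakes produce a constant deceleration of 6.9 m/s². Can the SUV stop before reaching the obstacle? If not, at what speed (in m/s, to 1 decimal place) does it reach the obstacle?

No — it strikes the obstacle at 28.1 m/s

119 km/h ÷ 3.6 = 33.0556 m/s.
Reaction distance = 33.0556 × 0.64 = 21.156 m.
Braking distance needed to stop: v²/(2a) = 1092.673 / 13.800 = 79.179 m, so total needed = 21.156 + 79.179 = 100.335 m > 43 m — it cannot stop.
Distance remaining when braking begins: 43 − 21.156 = 21.844 m.
v² = v₀² − 2a·d = 1092.673 − 2 × 6.900 × 21.844 = 791.226 m²/s².
v = √791.226 = 28.129 m/s.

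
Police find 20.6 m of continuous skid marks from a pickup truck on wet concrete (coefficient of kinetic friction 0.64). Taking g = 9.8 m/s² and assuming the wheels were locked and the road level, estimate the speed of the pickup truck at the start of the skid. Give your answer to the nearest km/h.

Initial speed ≈ 58 km/h

Deceleration a = μg = 0.64 × 9.8 = 6.272 m/s².
v = √(2a·d) = √(2 × 6.272 × 20.6) = √258.406 = 16.0750 m/s.
= 16.0750 × 3.6 = 57.870 km/h.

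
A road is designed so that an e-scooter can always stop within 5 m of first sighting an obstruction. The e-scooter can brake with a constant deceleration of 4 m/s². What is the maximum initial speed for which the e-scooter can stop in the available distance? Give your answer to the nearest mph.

Maximum speed ≈ 14 mph

v²/(2a) = d ⇒ v = √(2 × 4.000 × 5) = √40.00 = 6.3246 m/s.
6.3246 m/s ÷ 0.44704 = 14.148 mph.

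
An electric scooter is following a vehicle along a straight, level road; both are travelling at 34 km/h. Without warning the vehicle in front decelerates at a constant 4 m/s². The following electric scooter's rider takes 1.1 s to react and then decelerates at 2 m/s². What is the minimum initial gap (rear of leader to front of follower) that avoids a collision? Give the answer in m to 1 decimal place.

34 km/h ÷ 3.6 = 9.4444 m/s.
Leader travels v²/(2a_L) = 89.197 / 8.000 = 11.150 m before stopping.
Follower covers v·t_r = 9.4444 × 1.1 = 10.389 m while reacting, then v²/(2a_F) = 89.197 / 4.000 = 22.299 m while braking, for a total of 10.389 + 22.299 = 32.688 m.
Since a_F ≤ a_L and the follower starts braking later, the follower is never slower than the leader, so the closest approach is when both have stopped.
Minimum gap = 32.688 − 11.150 = 21.538 m.

Minimum gap ≈ 21.5 m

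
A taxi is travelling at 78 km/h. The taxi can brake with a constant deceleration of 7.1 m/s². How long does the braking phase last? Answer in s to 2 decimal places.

78 km/h ÷ 3.6 = 21.6667 m/s.
Braking time = v/a = 21.6667 / 7.100 = 3.052 s.

Braking time ≈ 3.05 s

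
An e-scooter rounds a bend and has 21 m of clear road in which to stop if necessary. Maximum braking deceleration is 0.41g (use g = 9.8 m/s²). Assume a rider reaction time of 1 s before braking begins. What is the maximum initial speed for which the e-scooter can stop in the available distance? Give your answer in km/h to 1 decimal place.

Maximum speed ≈ 34.5 km/h

a = 0.41 × 9.8 = 4.018 m/s².
Stopping distance: v·t_r + v²/(2a) = 21 with t_r = 1 s and a = 4.018 m/s².
So v² + 8.036 v − 168.76 = 0.
Positive root: v = −a·t_r + √((a·t_r)² + 2a·d) = −4.018 + √(16.144 + 168.76) = 9.5799 m/s.
9.5799 m/s × 3.6 = 34.488 km/h.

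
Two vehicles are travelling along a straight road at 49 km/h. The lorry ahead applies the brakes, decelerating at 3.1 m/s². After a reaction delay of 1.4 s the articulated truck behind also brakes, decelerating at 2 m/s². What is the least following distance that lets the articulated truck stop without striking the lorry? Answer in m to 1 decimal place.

49 km/h ÷ 3.6 = 13.6111 m/s.
Leader travels v²/(2a_L) = 185.262 / 6.200 = 29.881 m before stopping.
Follower covers v·t_r = 13.6111 × 1.4 = 19.056 m while reacting, then v²/(2a_F) = 185.262 / 4.000 = 46.316 m while braking, for a total of 19.056 + 46.316 = 65.372 m.
Since a_F ≤ a_L and the follower starts braking later, the follower is never slower than the leader, so the closest approach is when both have stopped.
Minimum gap = 65.372 − 29.881 = 35.491 m.

Minimum gap ≈ 35.5 m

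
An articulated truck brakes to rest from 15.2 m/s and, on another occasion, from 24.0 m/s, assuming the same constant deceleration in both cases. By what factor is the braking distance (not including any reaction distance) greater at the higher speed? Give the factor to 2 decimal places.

Factor ≈ 2.49

Braking distance d = v²/(2a), so with a fixed, d ∝ v².
Factor = (24.0/15.2)² = 1.5789² = 2.4929.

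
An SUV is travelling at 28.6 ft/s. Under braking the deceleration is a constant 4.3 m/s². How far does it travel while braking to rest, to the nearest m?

Braking distance ≈ 9 m

28.6 ft/s × 0.3048 = 8.7173 m/s.
Braking distance = v²/(2a) = 8.7173² / (2 × 4.300) = 75.991 / 8.600 = 8.836 m.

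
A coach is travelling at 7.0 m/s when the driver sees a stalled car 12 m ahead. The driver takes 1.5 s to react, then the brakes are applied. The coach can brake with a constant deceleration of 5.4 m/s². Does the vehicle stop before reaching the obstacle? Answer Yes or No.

No

Reaction distance = 7.0000 × 1.5 = 10.500 m.
Braking distance = v²/(2a) = 49.000 / 10.800 = 4.537 m.
Total stopping distance = 10.500 + 4.537 = 15.037 m, vs 12 m available — it cannot stop in time and overshoots by 15.037 − 12 = 3.037 m.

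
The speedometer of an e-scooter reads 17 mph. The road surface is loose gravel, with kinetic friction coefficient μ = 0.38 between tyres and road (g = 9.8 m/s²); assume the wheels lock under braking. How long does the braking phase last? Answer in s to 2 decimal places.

17 mph × 0.44704 = 7.5997 m/s.
a = μg = 0.38 × 9.8 = 3.724 m/s².
Braking time = v/a = 7.5997 / 3.724 = 2.041 s.

Braking time ≈ 2.04 s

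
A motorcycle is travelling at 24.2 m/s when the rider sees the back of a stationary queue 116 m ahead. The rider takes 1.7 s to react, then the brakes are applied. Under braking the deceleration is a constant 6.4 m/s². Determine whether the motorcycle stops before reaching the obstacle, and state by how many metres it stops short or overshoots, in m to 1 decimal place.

Reaction distance = 24.2000 × 1.7 = 41.140 m.
Braking distance = v²/(2a) = 585.640 / 12.800 = 45.753 m.
Total stopping distance = 41.140 + 45.753 = 86.893 m, vs 116 m available — it stops with 116 − 86.893 = 29.107 m to spare.

Yes — it stops 29.1 m short of the obstacle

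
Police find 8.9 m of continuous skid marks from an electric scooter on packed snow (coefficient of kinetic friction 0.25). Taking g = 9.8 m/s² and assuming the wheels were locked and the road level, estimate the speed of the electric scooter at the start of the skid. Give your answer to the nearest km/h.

Deceleration a = μg = 0.25 × 9.8 = 2.450 m/s².
v = √(2a·d) = √(2 × 2.450 × 8.9) = √43.610 = 6.6038 m/s.
= 6.6038 × 3.6 = 23.774 km/h.

Initial speed ≈ 24 km/h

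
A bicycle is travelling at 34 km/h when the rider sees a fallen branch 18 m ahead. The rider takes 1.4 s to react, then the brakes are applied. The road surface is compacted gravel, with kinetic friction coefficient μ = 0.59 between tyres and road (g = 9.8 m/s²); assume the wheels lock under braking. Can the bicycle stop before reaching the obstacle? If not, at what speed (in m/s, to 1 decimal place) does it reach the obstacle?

No — it strikes the obstacle at 5.8 m/s

34 km/h ÷ 3.6 = 9.4444 m/s.
a = μg = 0.59 × 9.8 = 5.782 m/s².
Reaction distance = 9.4444 × 1.4 = 13.222 m.
Braking distance needed to stop: v²/(2a) = 89.197 / 11.564 = 7.713 m, so total needed = 13.222 + 7.713 = 20.935 m > 18 m — it cannot stop.
Distance remaining when braking begins: 18 − 13.222 = 4.778 m.
v² = v₀² − 2a·d = 89.197 − 2 × 5.782 × 4.778 = 33.944 m²/s².
v = √33.944 = 5.826 m/s.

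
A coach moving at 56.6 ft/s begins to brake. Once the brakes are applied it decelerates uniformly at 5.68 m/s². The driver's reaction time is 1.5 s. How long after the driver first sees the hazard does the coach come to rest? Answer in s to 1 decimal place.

Total time ≈ 4.5 s

56.6 ft/s × 0.3048 = 17.2517 m/s.
Braking time = v/a = 17.2517 / 5.680 = 3.037 s.
Total = 1.5 + 3.037 = 4.537 s.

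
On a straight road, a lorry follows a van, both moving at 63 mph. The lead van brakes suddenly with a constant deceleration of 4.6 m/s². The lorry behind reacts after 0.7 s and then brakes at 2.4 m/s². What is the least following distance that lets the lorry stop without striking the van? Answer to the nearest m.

63 mph × 0.44704 = 28.1635 m/s.
Leader travels v²/(2a_L) = 793.183 / 9.200 = 86.216 m before stopping.
Follower covers v·t_r = 28.1635 × 0.7 = 19.714 m while reacting, then v²/(2a_F) = 793.183 / 4.800 = 165.246 m while braking, for a total of 19.714 + 165.246 = 184.960 m.
Since a_F ≤ a_L and the follower starts braking later, the follower is never slower than the leader, so the closest approach is when both have stopped.
Minimum gap = 184.960 − 86.216 = 98.744 m.

Minimum gap ≈ 99 m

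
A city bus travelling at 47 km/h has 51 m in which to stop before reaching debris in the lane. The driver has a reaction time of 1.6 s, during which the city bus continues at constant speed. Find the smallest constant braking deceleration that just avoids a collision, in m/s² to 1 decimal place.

Required deceleration ≈ 2.8 m/s²

47 km/h ÷ 3.6 = 13.0556 m/s.
Distance covered during reaction = 13.0556 × 1.6 = 20.889 m.
Distance available for braking: 51 − 20.889 = 30.111 m.
v² = 2a·d ⇒ a = v²/(2d) = 13.0556² / (2 × 30.111) = 170.449 / 60.222 = 2.8303 m/s².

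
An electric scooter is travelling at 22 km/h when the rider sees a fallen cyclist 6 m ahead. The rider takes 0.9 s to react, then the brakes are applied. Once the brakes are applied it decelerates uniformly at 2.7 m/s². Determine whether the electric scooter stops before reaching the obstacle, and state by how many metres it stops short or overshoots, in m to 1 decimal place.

No — it overshoots by 6.4 m

22 km/h ÷ 3.6 = 6.1111 m/s.
Reaction distance = 6.1111 × 0.9 = 5.500 m.
Braking distance = v²/(2a) = 37.346 / 5.400 = 6.916 m.
Total stopping distance = 5.500 + 6.916 = 12.416 m, vs 6 m available — it cannot stop in time and overshoots by 12.416 − 6 = 6.416 m.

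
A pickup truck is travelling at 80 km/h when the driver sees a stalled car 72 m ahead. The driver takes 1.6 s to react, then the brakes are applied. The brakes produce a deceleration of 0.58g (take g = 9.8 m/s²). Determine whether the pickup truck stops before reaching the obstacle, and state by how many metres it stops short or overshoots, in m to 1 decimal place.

80 km/h ÷ 3.6 = 22.2222 m/s.
a = 0.58 × 9.8 = 5.684 m/s².
Reaction distance = 22.2222 × 1.6 = 35.556 m.
Braking distance = v²/(2a) = 493.826 / 11.368 = 43.440 m.
Total stopping distance = 35.556 + 43.440 = 78.996 m, vs 72 m available — it cannot stop in time and overshoots by 78.996 − 72 = 6.996 m.

No — it overshoots by 7.0 m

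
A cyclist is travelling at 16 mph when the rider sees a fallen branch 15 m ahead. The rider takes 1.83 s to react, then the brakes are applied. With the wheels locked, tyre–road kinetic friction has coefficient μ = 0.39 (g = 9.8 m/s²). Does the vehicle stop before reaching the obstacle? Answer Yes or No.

16 mph × 0.44704 = 7.1526 m/s.
a = μg = 0.39 × 9.8 = 3.822 m/s².
Reaction distance = 7.1526 × 1.83 = 13.089 m.
Braking distance = v²/(2a) = 51.160 / 7.644 = 6.693 m.
Total stopping distance = 13.089 + 6.693 = 19.782 m, vs 15 m available — it cannot stop in time and overshoots by 19.782 − 15 = 4.782 m.

No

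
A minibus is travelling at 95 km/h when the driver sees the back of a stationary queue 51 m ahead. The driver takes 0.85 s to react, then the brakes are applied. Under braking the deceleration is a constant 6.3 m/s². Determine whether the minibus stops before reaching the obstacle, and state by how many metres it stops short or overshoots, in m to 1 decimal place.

No — it overshoots by 26.7 m

95 km/h ÷ 3.6 = 26.3889 m/s.
Reaction distance = 26.3889 × 0.85 = 22.431 m.
Braking distance = v²/(2a) = 696.374 / 12.600 = 55.268 m.
Total stopping distance = 22.431 + 55.268 = 77.699 m, vs 51 m available — it cannot stop in time and overshoots by 77.699 − 51 = 26.699 m.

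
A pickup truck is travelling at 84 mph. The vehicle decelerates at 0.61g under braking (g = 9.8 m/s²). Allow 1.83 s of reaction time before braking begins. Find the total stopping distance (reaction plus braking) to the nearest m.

84 mph × 0.44704 = 37.5514 m/s.
a = 0.61 × 9.8 = 5.978 m/s².
Reaction distance = v·t_r = 37.5514 × 1.83 = 68.719 m.
Braking distance = v²/(2a) = 37.5514² / (2 × 5.978) = 1410.108 / 11.956 = 117.941 m.
Total = 68.719 + 117.941 = 186.660 m.

Total stopping distance ≈ 187 m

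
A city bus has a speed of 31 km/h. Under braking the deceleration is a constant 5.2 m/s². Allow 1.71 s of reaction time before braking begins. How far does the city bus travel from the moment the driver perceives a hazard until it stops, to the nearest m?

31 km/h ÷ 3.6 = 8.6111 m/s.
Reaction distance = v·t_r = 8.6111 × 1.71 = 14.725 m.
Braking distance = v²/(2a) = 8.6111² / (2 × 5.200) = 74.151 / 10.400 = 7.130 m.
Total = 14.725 + 7.130 = 21.855 m.

Total stopping distance ≈ 22 m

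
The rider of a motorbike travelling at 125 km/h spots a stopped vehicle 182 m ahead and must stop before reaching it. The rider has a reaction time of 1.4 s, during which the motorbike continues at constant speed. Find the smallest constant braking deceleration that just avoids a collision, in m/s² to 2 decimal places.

125 km/h ÷ 3.6 = 34.7222 m/s.
Distance covered during reaction = 34.7222 × 1.4 = 48.611 m.
Distance available for braking: 182 − 48.611 = 133.389 m.
v² = 2a·d ⇒ a = v²/(2d) = 34.7222² / (2 × 133.389) = 1205.631 / 266.778 = 4.5192 m/s².

Required deceleration ≈ 4.52 m/s²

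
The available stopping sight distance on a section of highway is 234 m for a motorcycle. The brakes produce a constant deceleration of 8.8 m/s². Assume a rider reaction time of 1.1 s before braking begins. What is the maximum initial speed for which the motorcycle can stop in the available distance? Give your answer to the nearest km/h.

Maximum speed ≈ 199 km/h

Stopping distance: v·t_r + v²/(2a) = 234 with t_r = 1.1 s and a = 8.800 m/s².
So v² + 19.360 v − 4118.40 = 0.
Positive root: v = −a·t_r + √((a·t_r)² + 2a·d) = −9.680 + √(93.702 + 4118.40) = 55.2207 m/s.
55.2207 m/s × 3.6 = 198.795 km/h.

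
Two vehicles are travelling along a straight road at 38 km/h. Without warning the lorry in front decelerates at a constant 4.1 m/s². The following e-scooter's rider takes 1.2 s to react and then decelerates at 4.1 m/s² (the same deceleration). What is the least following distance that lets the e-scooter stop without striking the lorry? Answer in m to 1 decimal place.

Minimum gap ≈ 12.7 m

38 km/h ÷ 3.6 = 10.5556 m/s.
Leader travels v²/(2a_L) = 111.421 / 8.200 = 13.588 m before stopping.
Follower covers v·t_r = 10.5556 × 1.2 = 12.667 m while reacting, then v²/(2a_F) = 111.421 / 8.200 = 13.588 m while braking, for a total of 12.667 + 13.588 = 26.255 m.
Since a_F ≤ a_L and the follower starts braking later, the follower is never slower than the leader, so the closest approach is when both have stopped.
Minimum gap = 26.255 − 13.588 = 12.667 m.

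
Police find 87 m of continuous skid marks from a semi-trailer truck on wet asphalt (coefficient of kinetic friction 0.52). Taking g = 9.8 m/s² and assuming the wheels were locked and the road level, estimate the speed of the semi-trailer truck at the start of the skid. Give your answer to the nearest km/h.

Deceleration a = μg = 0.52 × 9.8 = 5.096 m/s².
v = √(2a·d) = √(2 × 5.096 × 87) = √886.704 = 29.7776 m/s.
= 29.7776 × 3.6 = 107.199 km/h.

Initial speed ≈ 107 km/h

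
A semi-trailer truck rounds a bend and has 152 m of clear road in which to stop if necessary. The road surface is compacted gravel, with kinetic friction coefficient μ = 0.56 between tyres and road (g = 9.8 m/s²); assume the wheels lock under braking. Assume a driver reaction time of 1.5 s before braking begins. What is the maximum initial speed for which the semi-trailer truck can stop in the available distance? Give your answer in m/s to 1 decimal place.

Maximum speed ≈ 33.4 m/s

a = μg = 0.56 × 9.8 = 5.488 m/s².
Stopping distance: v·t_r + v²/(2a) = 152 with t_r = 1.5 s and a = 5.488 m/s².
So v² + 16.464 v − 1668.35 = 0.
Positive root: v = −a·t_r + √((a·t_r)² + 2a·d) = −8.232 + √(67.766 + 1668.35) = 33.4347 m/s.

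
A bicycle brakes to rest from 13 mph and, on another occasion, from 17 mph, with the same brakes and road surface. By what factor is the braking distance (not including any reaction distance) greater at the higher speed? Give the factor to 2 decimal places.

Braking distance d = v²/(2a), so with a fixed, d ∝ v².
Factor = (17/13)² = 1.3077² = 1.7101.

Factor ≈ 1.71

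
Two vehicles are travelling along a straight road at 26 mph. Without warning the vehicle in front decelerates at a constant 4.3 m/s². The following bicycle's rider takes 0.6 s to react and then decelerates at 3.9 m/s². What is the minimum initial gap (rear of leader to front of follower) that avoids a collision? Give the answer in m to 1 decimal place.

Minimum gap ≈ 8.6 m

26 mph × 0.44704 = 11.6230 m/s.
Leader travels v²/(2a_L) = 135.094 / 8.600 = 15.709 m before stopping.
Follower covers v·t_r = 11.6230 × 0.6 = 6.974 m while reacting, then v²/(2a_F) = 135.094 / 7.800 = 17.320 m while braking, for a total of 6.974 + 17.320 = 24.294 m.
Since a_F ≤ a_L and the follower starts braking later, the follower is never slower than the leader, so the closest approach is when both have stopped.
Minimum gap = 24.294 − 15.709 = 8.585 m.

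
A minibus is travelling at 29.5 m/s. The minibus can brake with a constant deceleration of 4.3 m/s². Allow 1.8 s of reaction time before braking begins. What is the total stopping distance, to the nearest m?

Total stopping distance ≈ 154 m

Reaction distance = v·t_r = 29.5000 × 1.8 = 53.100 m.
Braking distance = v²/(2a) = 29.5000² / (2 × 4.300) = 870.250 / 8.600 = 101.192 m.
Total = 53.100 + 101.192 = 154.292 m.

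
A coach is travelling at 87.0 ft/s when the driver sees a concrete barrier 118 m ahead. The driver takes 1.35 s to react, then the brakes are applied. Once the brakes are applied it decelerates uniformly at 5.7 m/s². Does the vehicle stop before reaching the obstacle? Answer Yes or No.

Yes

87 ft/s × 0.3048 = 26.5176 m/s.
Reaction distance = 26.5176 × 1.35 = 35.799 m.
Braking distance = v²/(2a) = 703.183 / 11.400 = 61.683 m.
Total stopping distance = 35.799 + 61.683 = 97.482 m, vs 118 m available — it stops with 118 − 97.482 = 20.518 m to spare.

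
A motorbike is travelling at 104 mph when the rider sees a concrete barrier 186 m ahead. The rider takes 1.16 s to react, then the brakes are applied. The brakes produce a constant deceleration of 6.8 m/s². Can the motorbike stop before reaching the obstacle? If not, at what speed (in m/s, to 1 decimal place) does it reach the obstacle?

No — it strikes the obstacle at 19.1 m/s

104 mph × 0.44704 = 46.4922 m/s.
Reaction distance = 46.4922 × 1.16 = 53.931 m.
Braking distance needed to stop: v²/(2a) = 2161.525 / 13.600 = 158.936 m, so total needed = 53.931 + 158.936 = 212.867 m > 186 m — it cannot stop.
Distance remaining when braking begins: 186 − 53.931 = 132.069 m.
v² = v₀² − 2a·d = 2161.525 − 2 × 6.800 × 132.069 = 365.387 m²/s².
v = √365.387 = 19.115 m/s.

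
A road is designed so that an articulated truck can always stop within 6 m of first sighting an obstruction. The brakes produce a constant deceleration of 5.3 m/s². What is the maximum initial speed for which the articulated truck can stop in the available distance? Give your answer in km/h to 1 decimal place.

v²/(2a) = d ⇒ v = √(2 × 5.300 × 6) = √63.60 = 7.9750 m/s.
7.9750 m/s × 3.6 = 28.710 km/h.

Maximum speed ≈ 28.7 km/h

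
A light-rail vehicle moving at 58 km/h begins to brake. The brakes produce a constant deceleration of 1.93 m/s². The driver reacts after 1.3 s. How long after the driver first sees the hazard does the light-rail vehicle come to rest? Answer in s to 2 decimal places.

Total time ≈ 9.65 s

58 km/h ÷ 3.6 = 16.1111 m/s.
Braking time = v/a = 16.1111 / 1.930 = 8.348 s.
Total = 1.3 + 8.348 = 9.648 s.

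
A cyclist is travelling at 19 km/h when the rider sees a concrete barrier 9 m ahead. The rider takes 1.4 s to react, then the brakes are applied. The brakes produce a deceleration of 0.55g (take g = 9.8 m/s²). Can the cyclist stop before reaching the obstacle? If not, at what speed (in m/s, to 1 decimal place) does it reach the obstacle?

19 km/h ÷ 3.6 = 5.2778 m/s.
a = 0.55 × 9.8 = 5.390 m/s².
Reaction distance = 5.2778 × 1.4 = 7.389 m.
Braking distance needed to stop: v²/(2a) = 27.855 / 10.780 = 2.584 m, so total needed = 7.389 + 2.584 = 9.973 m > 9 m — it cannot stop.
Distance remaining when braking begins: 9 − 7.389 = 1.611 m.
v² = v₀² − 2a·d = 27.855 − 2 × 5.390 × 1.611 = 10.488 m²/s².
v = √10.488 = 3.239 m/s.

No — it strikes the obstacle at 3.2 m/s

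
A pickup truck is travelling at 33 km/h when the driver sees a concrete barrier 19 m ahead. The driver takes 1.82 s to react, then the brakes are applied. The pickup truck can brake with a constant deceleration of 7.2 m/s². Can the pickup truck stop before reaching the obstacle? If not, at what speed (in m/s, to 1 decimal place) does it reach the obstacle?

33 km/h ÷ 3.6 = 9.1667 m/s.
Reaction distance = 9.1667 × 1.82 = 16.683 m.
Braking distance needed to stop: v²/(2a) = 84.028 / 14.400 = 5.835 m, so total needed = 16.683 + 5.835 = 22.518 m > 19 m — it cannot stop.
Distance remaining when braking begins: 19 − 16.683 = 2.317 m.
v² = v₀² − 2a·d = 84.028 − 2 × 7.200 × 2.317 = 50.663 m²/s².
v = √50.663 = 7.118 m/s.

No — it strikes the obstacle at 7.1 m/s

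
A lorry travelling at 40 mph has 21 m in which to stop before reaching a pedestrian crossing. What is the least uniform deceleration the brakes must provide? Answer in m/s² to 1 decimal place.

Required deceleration ≈ 7.6 m/s²

40 mph × 0.44704 = 17.8816 m/s.
v² = 2a·d ⇒ a = v²/(2d) = 17.8816² / (2 × 21.000) = 319.752 / 42.000 = 7.6131 m/s².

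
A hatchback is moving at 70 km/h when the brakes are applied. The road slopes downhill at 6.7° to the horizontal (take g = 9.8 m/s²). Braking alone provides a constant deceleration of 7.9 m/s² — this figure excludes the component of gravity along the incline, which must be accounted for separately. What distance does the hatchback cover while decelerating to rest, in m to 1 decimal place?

Braking distance ≈ 28.0 m

70 km/h ÷ 3.6 = 19.4444 m/s.
Gravity along the downhill slope reduces the braking deceleration: a_eff = 7.900 − 9.8·sin 6.7° = 7.900 − 1.143 = 6.757 m/s².
Braking distance = v²/(2a) = 19.4444² / (2 × 6.757) = 378.085 / 13.514 = 27.977 m.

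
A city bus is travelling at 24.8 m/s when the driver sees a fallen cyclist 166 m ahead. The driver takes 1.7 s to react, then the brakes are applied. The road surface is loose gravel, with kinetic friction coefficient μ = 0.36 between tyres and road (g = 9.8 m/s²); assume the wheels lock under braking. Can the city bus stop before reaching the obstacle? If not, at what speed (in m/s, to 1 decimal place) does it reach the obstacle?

Yes — it stops about 36.7 m short of the obstacle, so it never reaches it

a = μg = 0.36 × 9.8 = 3.528 m/s².
Reaction distance = 24.8000 × 1.7 = 42.160 m.
Braking distance = v²/(2a) = 615.040 / 7.056 = 87.166 m.
Total stopping distance = 42.160 + 87.166 = 129.326 m, vs 166 m available — it stops with 166 − 129.326 = 36.674 m to spare.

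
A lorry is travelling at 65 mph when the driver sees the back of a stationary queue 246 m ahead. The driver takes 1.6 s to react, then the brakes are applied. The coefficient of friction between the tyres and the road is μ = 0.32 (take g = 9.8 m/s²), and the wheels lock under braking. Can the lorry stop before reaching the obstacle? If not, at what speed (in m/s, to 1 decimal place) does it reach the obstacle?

Yes — it stops about 64.9 m short of the obstacle, so it never reaches it

65 mph × 0.44704 = 29.0576 m/s.
a = μg = 0.32 × 9.8 = 3.136 m/s².
Reaction distance = 29.0576 × 1.6 = 46.492 m.
Braking distance = v²/(2a) = 844.344 / 6.272 = 134.621 m.
Total stopping distance = 46.492 + 134.621 = 181.113 m, vs 246 m available — it stops with 246 − 181.113 = 64.887 m to spare.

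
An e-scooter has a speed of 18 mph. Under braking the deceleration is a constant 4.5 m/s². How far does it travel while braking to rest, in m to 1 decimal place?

18 mph × 0.44704 = 8.0467 m/s.
Braking distance = v²/(2a) = 8.0467² / (2 × 4.500) = 64.749 / 9.000 = 7.194 m.

Braking distance ≈ 7.2 m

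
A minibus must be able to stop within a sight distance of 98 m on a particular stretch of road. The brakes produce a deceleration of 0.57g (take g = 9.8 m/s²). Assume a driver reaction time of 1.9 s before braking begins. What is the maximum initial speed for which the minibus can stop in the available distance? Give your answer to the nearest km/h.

a = 0.57 × 9.8 = 5.586 m/s².
Stopping distance: v·t_r + v²/(2a) = 98 with t_r = 1.9 s and a = 5.586 m/s².
So v² + 21.227 v − 1094.86 = 0.
Positive root: v = −a·t_r + √((a·t_r)² + 2a·d) = −10.613 + √(112.636 + 1094.86) = 24.1360 m/s.
24.1360 m/s × 3.6 = 86.890 km/h.

Maximum speed ≈ 87 km/h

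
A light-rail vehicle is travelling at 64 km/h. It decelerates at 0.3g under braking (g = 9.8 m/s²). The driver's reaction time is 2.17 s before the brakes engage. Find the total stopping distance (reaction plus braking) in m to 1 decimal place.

64 km/h ÷ 3.6 = 17.7778 m/s.
a = 0.3 × 9.8 = 2.940 m/s².
Reaction distance = v·t_r = 17.7778 × 2.17 = 38.578 m.
Braking distance = v²/(2a) = 17.7778² / (2 × 2.940) = 316.050 / 5.880 = 53.750 m.
Total = 38.578 + 53.750 = 92.328 m.

Total stopping distance ≈ 92.3 m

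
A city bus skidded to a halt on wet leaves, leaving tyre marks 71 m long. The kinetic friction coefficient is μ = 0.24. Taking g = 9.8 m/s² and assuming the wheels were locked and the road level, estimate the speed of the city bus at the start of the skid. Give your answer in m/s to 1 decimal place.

Initial speed ≈ 18.3 m/s

Deceleration a = μg = 0.24 × 9.8 = 2.352 m/s².
v = √(2a·d) = √(2 × 2.352 × 71) = √333.984 = 18.2752 m/s.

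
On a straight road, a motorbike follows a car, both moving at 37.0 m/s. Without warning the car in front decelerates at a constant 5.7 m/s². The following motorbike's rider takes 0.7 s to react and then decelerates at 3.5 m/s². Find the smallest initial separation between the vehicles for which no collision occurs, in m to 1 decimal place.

Minimum gap ≈ 101.4 m

Leader travels v²/(2a_L) = 1369.000 / 11.400 = 120.088 m before stopping.
Follower covers v·t_r = 37.0000 × 0.7 = 25.900 m while reacting, then v²/(2a_F) = 1369.000 / 7.000 = 195.571 m while braking, for a total of 25.900 + 195.571 = 221.471 m.
Since a_F ≤ a_L and the follower starts braking later, the follower is never slower than the leader, so the closest approach is when both have stopped.
Minimum gap = 221.471 − 120.088 = 101.383 m.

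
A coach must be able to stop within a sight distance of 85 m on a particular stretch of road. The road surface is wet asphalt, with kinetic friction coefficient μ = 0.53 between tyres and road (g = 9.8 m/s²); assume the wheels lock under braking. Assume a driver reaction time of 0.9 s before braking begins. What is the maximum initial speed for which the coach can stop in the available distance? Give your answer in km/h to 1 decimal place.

a = μg = 0.53 × 9.8 = 5.194 m/s².
Stopping distance: v·t_r + v²/(2a) = 85 with t_r = 0.9 s and a = 5.194 m/s².
So v² + 9.349 v − 882.98 = 0.
Positive root: v = −a·t_r + √((a·t_r)² + 2a·d) = −4.675 + √(21.856 + 882.98) = 25.4055 m/s.
25.4055 m/s × 3.6 = 91.460 km/h.

Maximum speed ≈ 91.5 km/h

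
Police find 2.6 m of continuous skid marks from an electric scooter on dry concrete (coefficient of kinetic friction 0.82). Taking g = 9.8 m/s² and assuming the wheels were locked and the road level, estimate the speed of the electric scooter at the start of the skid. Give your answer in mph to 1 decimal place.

Initial speed ≈ 14.5 mph

Deceleration a = μg = 0.82 × 9.8 = 8.036 m/s².
v = √(2a·d) = √(2 × 8.036 × 2.6) = √41.787 = 6.4643 m/s.
= 6.4643 ÷ 0.44704 = 14.460 mph.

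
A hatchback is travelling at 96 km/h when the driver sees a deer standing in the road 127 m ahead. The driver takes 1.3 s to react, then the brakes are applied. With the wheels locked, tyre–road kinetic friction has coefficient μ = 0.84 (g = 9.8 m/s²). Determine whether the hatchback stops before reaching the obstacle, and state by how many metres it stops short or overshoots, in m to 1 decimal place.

Yes — it stops 49.1 m short of the obstacle

96 km/h ÷ 3.6 = 26.6667 m/s.
a = μg = 0.84 × 9.8 = 8.232 m/s².
Reaction distance = 26.6667 × 1.3 = 34.667 m.
Braking distance = v²/(2a) = 711.113 / 16.464 = 43.192 m.
Total stopping distance = 34.667 + 43.192 = 77.859 m, vs 127 m available — it stops with 127 − 77.859 = 49.141 m to spare.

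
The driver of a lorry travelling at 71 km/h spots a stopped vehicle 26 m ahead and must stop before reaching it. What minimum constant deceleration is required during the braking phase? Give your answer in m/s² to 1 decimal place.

71 km/h ÷ 3.6 = 19.7222 m/s.
v² = 2a·d ⇒ a = v²/(2d) = 19.7222² / (2 × 26.000) = 388.965 / 52.000 = 7.4801 m/s².

Required deceleration ≈ 7.5 m/s²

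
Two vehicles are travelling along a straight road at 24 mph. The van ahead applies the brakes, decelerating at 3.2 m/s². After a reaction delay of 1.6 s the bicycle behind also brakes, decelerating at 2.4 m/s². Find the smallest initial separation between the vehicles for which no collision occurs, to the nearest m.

Minimum gap ≈ 23 m

24 mph × 0.44704 = 10.7290 m/s.
Leader travels v²/(2a_L) = 115.111 / 6.400 = 17.986 m before stopping.
Follower covers v·t_r = 10.7290 × 1.6 = 17.166 m while reacting, then v²/(2a_F) = 115.111 / 4.800 = 23.981 m while braking, for a total of 17.166 + 23.981 = 41.147 m.
Since a_F ≤ a_L and the follower starts braking later, the follower is never slower than the leader, so the closest approach is when both have stopped.
Minimum gap = 41.147 − 17.986 = 23.161 m.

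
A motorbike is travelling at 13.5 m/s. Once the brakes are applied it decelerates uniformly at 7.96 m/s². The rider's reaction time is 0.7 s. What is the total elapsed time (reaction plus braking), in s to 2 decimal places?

Total time ≈ 2.40 s

Braking time = v/a = 13.5000 / 7.960 = 1.696 s.
Total = 0.7 + 1.696 = 2.396 s.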